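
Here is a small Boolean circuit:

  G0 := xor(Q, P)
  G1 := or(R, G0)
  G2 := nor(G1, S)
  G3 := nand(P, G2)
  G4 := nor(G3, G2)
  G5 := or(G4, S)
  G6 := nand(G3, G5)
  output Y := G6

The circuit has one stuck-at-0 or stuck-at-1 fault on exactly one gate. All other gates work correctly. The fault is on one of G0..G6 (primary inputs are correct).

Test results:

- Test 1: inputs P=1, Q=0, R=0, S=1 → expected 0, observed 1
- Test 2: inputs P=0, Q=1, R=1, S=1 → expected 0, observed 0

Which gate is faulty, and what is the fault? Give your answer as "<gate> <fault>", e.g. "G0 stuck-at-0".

Fault-free values for test 1 (P=1, Q=0, R=0, S=1): G0=1, G1=1, G2=0, G3=1, G4=0, G5=1, G6=0, giving Y=0. Observed 1.
Test 1: faults giving observed 1 are {G2 stuck-at-1, G3 stuck-at-0, G5 stuck-at-0, G6 stuck-at-1}.
Test 2 (P=0, Q=1, R=1, S=1): fault-free G0=1, G1=1, G2=0, G3=1, G4=0, G5=1, G6=0 → 0; observed 0. Eliminates G3 stuck-at-0, G5 stuck-at-0, G6 stuck-at-1.
Only G2 stuck-at-1 is consistent with every test.

G2 stuck-at-1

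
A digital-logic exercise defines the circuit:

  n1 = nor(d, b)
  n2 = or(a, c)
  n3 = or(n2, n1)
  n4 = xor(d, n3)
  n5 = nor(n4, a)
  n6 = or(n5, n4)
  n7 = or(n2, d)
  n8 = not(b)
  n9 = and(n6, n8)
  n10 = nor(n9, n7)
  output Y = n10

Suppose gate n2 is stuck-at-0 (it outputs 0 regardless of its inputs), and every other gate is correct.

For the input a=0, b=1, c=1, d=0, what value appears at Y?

Propagate with n2 forced: n1=0, n2=0 [stuck-at-0], n3=0, n4=0, n5=1, n6=1, n7=0, n8=0, n9=0, n10=1.
So Y = 1. (Without the fault it would be 0.)

1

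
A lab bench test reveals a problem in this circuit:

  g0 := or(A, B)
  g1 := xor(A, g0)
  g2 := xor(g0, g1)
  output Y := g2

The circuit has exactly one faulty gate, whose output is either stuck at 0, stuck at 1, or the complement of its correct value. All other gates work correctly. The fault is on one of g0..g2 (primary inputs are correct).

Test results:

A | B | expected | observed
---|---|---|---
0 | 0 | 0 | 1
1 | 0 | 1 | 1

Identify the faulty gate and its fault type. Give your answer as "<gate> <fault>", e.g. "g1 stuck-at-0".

Fault-free values for test 1 (A=0, B=0): g0=0, g1=0, g2=0, giving Y=0. Observed 1.
Test 1: faults giving observed 1 are {g1 stuck-at-1, g1 inverted output, g2 stuck-at-1, g2 inverted output}.
Test 2 (A=1, B=0): fault-free g0=1, g1=0, g2=1 → 1; observed 1. Eliminates g1 stuck-at-1, g1 inverted output, g2 inverted output.
Only g2 stuck-at-1 is consistent with every test.

g2 stuck-at-1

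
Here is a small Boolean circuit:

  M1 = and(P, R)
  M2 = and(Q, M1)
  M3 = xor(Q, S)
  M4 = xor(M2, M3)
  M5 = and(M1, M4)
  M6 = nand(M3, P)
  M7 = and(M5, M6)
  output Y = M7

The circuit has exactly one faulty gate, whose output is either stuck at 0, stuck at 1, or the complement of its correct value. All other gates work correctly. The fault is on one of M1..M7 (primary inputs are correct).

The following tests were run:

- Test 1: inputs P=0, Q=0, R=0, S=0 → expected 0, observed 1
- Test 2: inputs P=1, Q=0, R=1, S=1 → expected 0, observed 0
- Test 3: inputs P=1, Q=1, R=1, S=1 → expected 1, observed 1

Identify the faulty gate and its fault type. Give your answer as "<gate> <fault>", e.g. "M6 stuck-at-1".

M5 stuck-at-1

Fault-free values for test 1 (P=0, Q=0, R=0, S=0): M1=0, M2=0, M3=0, M4=0, M5=0, M6=1, M7=0, giving Y=0. Observed 1.
Test 1: faults giving observed 1 are {M5 stuck-at-1, M5 inverted output, M7 stuck-at-1, M7 inverted output}.
Test 2 (P=1, Q=0, R=1, S=1): fault-free M1=1, M2=0, M3=1, M4=1, M5=1, M6=0, M7=0 → 0; observed 0. Eliminates M7 stuck-at-1, M7 inverted output.
Test 3 (P=1, Q=1, R=1, S=1): fault-free M1=1, M2=1, M3=0, M4=1, M5=1, M6=1, M7=1 → 1; observed 1. Eliminates M5 inverted output.
Only M5 stuck-at-1 is consistent with every test.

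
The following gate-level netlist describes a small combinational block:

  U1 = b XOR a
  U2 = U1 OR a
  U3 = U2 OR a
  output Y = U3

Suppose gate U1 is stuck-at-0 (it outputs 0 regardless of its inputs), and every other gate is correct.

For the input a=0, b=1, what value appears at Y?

Propagate with U1 forced: U1=0 [stuck-at-0], U2=0, U3=0.
So Y = 0. (Without the fault it would be 1.)

0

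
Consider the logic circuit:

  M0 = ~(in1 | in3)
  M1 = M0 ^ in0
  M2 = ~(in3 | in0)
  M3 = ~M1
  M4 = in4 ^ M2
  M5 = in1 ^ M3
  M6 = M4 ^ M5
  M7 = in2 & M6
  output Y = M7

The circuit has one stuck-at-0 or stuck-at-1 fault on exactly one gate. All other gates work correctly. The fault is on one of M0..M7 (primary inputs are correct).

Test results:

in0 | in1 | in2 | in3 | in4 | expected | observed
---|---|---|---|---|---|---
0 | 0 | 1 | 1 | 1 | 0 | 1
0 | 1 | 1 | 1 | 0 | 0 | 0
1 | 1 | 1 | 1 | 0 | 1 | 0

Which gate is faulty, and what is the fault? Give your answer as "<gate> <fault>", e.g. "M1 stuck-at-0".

M5 stuck-at-0

Fault-free values for test 1 (in0=0, in1=0, in2=1, in3=1, in4=1): M0=0, M1=0, M2=0, M3=1, M4=1, M5=1, M6=0, M7=0, giving Y=0. Observed 1.
Test 1: faults giving observed 1 are {M0 stuck-at-1, M1 stuck-at-1, M2 stuck-at-1, M3 stuck-at-0, M4 stuck-at-0, M5 stuck-at-0, M6 stuck-at-1, M7 stuck-at-1}.
Test 2 (in0=0, in1=1, in2=1, in3=1, in4=0): fault-free M0=0, M1=0, M2=0, M3=1, M4=0, M5=0, M6=0, M7=0 → 0; observed 0. Eliminates M0 stuck-at-1, M1 stuck-at-1, M2 stuck-at-1, M3 stuck-at-0, M6 stuck-at-1, M7 stuck-at-1.
Test 3 (in0=1, in1=1, in2=1, in3=1, in4=0): fault-free M0=0, M1=1, M2=0, M3=0, M4=0, M5=1, M6=1, M7=1 → 1; observed 0. Eliminates M4 stuck-at-0.
Only M5 stuck-at-0 is consistent with every test.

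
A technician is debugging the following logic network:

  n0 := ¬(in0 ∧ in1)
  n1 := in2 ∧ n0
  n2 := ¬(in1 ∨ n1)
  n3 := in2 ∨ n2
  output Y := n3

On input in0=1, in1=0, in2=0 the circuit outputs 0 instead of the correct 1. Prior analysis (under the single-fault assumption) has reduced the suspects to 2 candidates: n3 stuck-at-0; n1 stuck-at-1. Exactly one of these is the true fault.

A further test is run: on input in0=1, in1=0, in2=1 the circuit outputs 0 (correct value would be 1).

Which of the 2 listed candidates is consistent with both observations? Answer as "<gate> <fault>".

n3 stuck-at-0

Evaluate each candidate on input in0=1, in1=0, in2=1:
  n3 stuck-at-0: n0=1, n1=1, n2=0, n3=0 [stuck-at-0] → 0 — matches
  n1 stuck-at-1: n0=1, n1=1 [stuck-at-1], n2=0, n3=1 → 1 — eliminated
Only n3 stuck-at-0 reproduces the observed 0.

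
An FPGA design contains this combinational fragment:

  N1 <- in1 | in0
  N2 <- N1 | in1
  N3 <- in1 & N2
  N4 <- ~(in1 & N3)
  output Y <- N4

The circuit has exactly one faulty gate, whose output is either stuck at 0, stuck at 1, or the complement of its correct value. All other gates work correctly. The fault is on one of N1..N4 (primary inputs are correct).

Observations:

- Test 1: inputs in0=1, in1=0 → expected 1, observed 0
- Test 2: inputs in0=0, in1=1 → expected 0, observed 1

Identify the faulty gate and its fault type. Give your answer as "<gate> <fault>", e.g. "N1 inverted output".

Fault-free values for test 1 (in0=1, in1=0): N1=1, N2=1, N3=0, N4=1, giving Y=1. Observed 0.
Test 1: faults giving observed 0 are {N4 stuck-at-0, N4 inverted output}.
Test 2 (in0=0, in1=1): fault-free N1=1, N2=1, N3=1, N4=0 → 0; observed 1. Eliminates N4 stuck-at-0.
Only N4 inverted output is consistent with every test.

N4 inverted output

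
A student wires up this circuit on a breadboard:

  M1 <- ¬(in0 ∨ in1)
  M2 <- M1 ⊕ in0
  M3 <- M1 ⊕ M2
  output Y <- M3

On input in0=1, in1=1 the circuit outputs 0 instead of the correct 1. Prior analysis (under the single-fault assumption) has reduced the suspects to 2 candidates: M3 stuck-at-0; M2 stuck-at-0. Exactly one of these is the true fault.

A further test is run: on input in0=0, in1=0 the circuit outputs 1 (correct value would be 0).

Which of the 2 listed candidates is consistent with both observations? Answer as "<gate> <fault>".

Evaluate each candidate on input in0=0, in1=0:
  M3 stuck-at-0: M1=1, M2=1, M3=0 [stuck-at-0] → 0 — eliminated
  M2 stuck-at-0: M1=1, M2=0 [stuck-at-0], M3=1 → 1 — matches
Only M2 stuck-at-0 reproduces the observed 1.

M2 stuck-at-0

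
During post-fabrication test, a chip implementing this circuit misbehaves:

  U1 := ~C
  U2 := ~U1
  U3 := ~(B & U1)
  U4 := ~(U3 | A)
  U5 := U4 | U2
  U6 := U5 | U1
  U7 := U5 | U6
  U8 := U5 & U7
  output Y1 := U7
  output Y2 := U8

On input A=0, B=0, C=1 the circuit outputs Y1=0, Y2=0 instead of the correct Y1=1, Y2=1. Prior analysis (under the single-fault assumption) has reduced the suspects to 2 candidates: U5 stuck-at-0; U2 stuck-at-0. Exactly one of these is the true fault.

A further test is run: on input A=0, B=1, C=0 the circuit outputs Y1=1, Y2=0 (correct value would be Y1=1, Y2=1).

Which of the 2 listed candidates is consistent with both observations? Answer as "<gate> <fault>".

U5 stuck-at-0

Evaluate each candidate on input A=0, B=1, C=0:
  U5 stuck-at-0: U1=1, U2=0, U3=0, U4=1, U5=0 [stuck-at-0], U6=1, U7=1, U8=0 → Y1=1, Y2=0 — matches
  U2 stuck-at-0: U1=1, U2=0 [stuck-at-0], U3=0, U4=1, U5=1, U6=1, U7=1, U8=1 → Y1=1, Y2=1 — eliminated
Only U5 stuck-at-0 reproduces the observed Y1=1, Y2=0.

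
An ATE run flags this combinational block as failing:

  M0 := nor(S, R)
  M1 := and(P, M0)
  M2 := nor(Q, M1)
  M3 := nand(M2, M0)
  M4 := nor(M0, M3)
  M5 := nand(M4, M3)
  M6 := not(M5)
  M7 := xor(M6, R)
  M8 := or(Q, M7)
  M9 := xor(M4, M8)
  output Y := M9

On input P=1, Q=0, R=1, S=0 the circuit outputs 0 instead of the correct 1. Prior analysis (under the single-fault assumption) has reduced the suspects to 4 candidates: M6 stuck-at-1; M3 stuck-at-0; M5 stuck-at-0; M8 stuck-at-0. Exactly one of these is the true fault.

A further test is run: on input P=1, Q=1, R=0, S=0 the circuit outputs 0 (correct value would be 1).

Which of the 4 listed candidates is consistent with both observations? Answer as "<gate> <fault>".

Evaluate each candidate on input P=1, Q=1, R=0, S=0:
  M6 stuck-at-1: M0=1, M1=1, M2=0, M3=1, M4=0, M5=1, M6=1 [stuck-at-1], M7=1, M8=1, M9=1 → 1 — eliminated
  M3 stuck-at-0: M0=1, M1=1, M2=0, M3=0 [stuck-at-0], M4=0, M5=1, M6=0, M7=0, M8=1, M9=1 → 1 — eliminated
  M5 stuck-at-0: M0=1, M1=1, M2=0, M3=1, M4=0, M5=0 [stuck-at-0], M6=1, M7=1, M8=1, M9=1 → 1 — eliminated
  M8 stuck-at-0: M0=1, M1=1, M2=0, M3=1, M4=0, M5=1, M6=0, M7=0, M8=0 [stuck-at-0], M9=0 → 0 — matches
Only M8 stuck-at-0 reproduces the observed 0.

M8 stuck-at-0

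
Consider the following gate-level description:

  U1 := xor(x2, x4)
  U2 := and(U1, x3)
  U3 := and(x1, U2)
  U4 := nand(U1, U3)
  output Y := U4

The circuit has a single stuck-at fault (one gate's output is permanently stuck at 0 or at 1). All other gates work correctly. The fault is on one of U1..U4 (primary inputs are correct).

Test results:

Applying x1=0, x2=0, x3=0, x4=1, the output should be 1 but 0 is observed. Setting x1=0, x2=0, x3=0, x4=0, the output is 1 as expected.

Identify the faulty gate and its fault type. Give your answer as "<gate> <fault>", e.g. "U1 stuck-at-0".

Fault-free values for test 1 (x1=0, x2=0, x3=0, x4=1): U1=1, U2=0, U3=0, U4=1, giving Y=1. Observed 0.
Test 1: faults giving observed 0 are {U3 stuck-at-1, U4 stuck-at-0}.
Test 2 (x1=0, x2=0, x3=0, x4=0): fault-free U1=0, U2=0, U3=0, U4=1 → 1; observed 1. Eliminates U4 stuck-at-0.
Only U3 stuck-at-1 is consistent with every test.

U3 stuck-at-1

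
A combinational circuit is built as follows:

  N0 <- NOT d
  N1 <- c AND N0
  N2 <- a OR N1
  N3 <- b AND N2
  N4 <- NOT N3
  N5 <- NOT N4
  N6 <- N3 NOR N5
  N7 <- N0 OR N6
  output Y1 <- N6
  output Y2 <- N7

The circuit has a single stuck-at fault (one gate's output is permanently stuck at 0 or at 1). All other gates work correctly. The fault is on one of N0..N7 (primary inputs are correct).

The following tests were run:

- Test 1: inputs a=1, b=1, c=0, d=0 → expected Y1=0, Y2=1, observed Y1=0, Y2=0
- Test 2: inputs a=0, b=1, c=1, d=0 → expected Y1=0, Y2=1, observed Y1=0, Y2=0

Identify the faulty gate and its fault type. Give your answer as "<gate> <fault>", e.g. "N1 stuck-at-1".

Fault-free values for test 1 (a=1, b=1, c=0, d=0): N0=1, N1=0, N2=1, N3=1, N4=0, N5=1, N6=0, N7=1, giving Y1=0, Y2=1. Observed Y1=0, Y2=0.
Test 1: faults giving observed Y1=0, Y2=0 are {N0 stuck-at-0, N7 stuck-at-0}.
Test 2 (a=0, b=1, c=1, d=0): fault-free N0=1, N1=1, N2=1, N3=1, N4=0, N5=1, N6=0, N7=1 → Y1=0, Y2=1; observed Y1=0, Y2=0. Eliminates N0 stuck-at-0.
Only N7 stuck-at-0 is consistent with every test.

N7 stuck-at-0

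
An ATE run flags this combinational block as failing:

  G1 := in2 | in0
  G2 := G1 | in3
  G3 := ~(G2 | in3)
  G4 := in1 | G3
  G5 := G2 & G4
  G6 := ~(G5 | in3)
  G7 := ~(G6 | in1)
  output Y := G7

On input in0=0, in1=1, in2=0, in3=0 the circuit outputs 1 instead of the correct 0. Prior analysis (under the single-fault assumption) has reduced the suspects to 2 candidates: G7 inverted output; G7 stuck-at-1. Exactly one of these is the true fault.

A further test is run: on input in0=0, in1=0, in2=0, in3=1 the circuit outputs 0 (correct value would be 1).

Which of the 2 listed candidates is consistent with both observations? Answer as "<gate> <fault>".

Evaluate each candidate on input in0=0, in1=0, in2=0, in3=1:
  G7 inverted output: G1=0, G2=1, G3=0, G4=0, G5=0, G6=0, G7=0 [inverted output] → 0 — matches
  G7 stuck-at-1: G1=0, G2=1, G3=0, G4=0, G5=0, G6=0, G7=1 [stuck-at-1] → 1 — eliminated
Only G7 inverted output reproduces the observed 0.

G7 inverted output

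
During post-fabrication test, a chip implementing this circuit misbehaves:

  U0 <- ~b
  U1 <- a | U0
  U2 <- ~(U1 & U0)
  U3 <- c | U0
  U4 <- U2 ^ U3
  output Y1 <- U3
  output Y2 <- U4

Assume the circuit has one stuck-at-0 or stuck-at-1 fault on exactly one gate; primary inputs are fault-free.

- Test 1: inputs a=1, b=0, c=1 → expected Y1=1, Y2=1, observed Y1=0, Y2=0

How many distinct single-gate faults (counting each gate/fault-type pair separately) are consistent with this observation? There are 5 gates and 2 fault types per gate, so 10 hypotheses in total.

1

Fault-free: U0=1, U1=1, U2=0, U3=1, U4=1 → Y1=1, Y2=1. Observed Y1=0, Y2=0.
  U0 stuck-at-0: output Y1=1, Y2=0 ✗
  U0 stuck-at-1: output Y1=1, Y2=1 ✗
  U1 stuck-at-0: output Y1=1, Y2=0 ✗
  U1 stuck-at-1: output Y1=1, Y2=1 ✗
  U2 stuck-at-0: output Y1=1, Y2=1 ✗
  U2 stuck-at-1: output Y1=1, Y2=0 ✗
  U3 stuck-at-0: output Y1=0, Y2=0 ✓
  U3 stuck-at-1: output Y1=1, Y2=1 ✗
  U4 stuck-at-0: output Y1=1, Y2=0 ✗
  U4 stuck-at-1: output Y1=1, Y2=1 ✗
Consistent faults: {U3 stuck-at-0} — 1 in all.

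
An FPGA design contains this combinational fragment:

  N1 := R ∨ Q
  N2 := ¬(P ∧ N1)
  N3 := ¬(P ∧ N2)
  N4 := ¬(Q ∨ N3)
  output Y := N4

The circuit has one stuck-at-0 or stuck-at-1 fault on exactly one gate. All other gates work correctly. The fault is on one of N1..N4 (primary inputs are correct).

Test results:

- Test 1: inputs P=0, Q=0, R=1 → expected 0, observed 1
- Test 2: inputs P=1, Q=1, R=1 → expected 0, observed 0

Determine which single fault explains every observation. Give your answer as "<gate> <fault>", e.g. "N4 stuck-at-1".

N3 stuck-at-0

Fault-free values for test 1 (P=0, Q=0, R=1): N1=1, N2=1, N3=1, N4=0, giving Y=0. Observed 1.
Test 1: faults giving observed 1 are {N3 stuck-at-0, N4 stuck-at-1}.
Test 2 (P=1, Q=1, R=1): fault-free N1=1, N2=0, N3=1, N4=0 → 0; observed 0. Eliminates N4 stuck-at-1.
Only N3 stuck-at-0 is consistent with every test.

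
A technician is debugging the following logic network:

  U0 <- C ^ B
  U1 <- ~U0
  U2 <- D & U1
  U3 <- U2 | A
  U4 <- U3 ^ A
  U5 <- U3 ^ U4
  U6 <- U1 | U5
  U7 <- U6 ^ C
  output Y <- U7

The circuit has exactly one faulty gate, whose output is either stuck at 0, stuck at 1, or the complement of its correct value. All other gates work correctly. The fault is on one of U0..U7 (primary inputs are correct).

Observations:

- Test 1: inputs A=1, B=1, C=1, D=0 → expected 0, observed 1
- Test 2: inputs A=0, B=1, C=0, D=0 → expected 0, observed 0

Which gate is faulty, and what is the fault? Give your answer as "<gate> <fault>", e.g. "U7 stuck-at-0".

U6 stuck-at-0

Fault-free values for test 1 (A=1, B=1, C=1, D=0): U0=0, U1=1, U2=0, U3=1, U4=0, U5=1, U6=1, U7=0, giving Y=0. Observed 1.
Test 1: faults giving observed 1 are {U6 stuck-at-0, U6 inverted output, U7 stuck-at-1, U7 inverted output}.
Test 2 (A=0, B=1, C=0, D=0): fault-free U0=1, U1=0, U2=0, U3=0, U4=0, U5=0, U6=0, U7=0 → 0; observed 0. Eliminates U6 inverted output, U7 stuck-at-1, U7 inverted output.
Only U6 stuck-at-0 is consistent with every test.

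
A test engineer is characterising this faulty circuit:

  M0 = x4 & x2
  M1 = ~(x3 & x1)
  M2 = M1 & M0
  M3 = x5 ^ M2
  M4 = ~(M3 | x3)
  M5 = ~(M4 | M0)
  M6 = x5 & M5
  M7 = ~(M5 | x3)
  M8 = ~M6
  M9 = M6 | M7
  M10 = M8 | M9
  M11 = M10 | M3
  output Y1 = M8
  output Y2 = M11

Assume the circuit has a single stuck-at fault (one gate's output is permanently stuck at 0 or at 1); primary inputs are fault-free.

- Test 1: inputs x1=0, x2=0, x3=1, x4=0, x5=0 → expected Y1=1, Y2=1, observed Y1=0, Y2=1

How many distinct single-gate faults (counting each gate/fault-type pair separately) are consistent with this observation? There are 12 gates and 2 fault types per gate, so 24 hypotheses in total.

1

Fault-free: M0=0, M1=1, M2=0, M3=0, M4=0, M5=1, M6=0, M7=0, M8=1, M9=0, M10=1, M11=1 → Y1=1, Y2=1. Observed Y1=0, Y2=1.
  M0: none of the 2 fault types match ✗
  M1: none of the 2 fault types match ✗
  M2: none of the 2 fault types match ✗
  M3: none of the 2 fault types match ✗
  M4: none of the 2 fault types match ✗
  M5: none of the 2 fault types match ✗
  M6: stuck-at-1 ✓; others ✗
  M7: none of the 2 fault types match ✗
  M8: none of the 2 fault types match ✗
  M9: none of the 2 fault types match ✗
  M10: none of the 2 fault types match ✗
  M11: none of the 2 fault types match ✗
Consistent faults: {M6 stuck-at-1} — 1 in all.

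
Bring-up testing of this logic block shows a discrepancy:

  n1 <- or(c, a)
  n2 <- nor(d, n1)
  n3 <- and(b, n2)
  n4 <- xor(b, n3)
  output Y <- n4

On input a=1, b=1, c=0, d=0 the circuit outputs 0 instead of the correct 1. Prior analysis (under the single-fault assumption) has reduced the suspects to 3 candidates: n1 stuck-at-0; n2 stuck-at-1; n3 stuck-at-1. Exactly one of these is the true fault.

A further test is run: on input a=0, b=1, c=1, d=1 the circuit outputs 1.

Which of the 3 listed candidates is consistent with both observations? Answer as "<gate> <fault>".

n1 stuck-at-0

Evaluate each candidate on input a=0, b=1, c=1, d=1:
  n1 stuck-at-0: n1=0 [stuck-at-0], n2=0, n3=0, n4=1 → 1 — matches
  n2 stuck-at-1: n1=1, n2=1 [stuck-at-1], n3=1, n4=0 → 0 — eliminated
  n3 stuck-at-1: n1=1, n2=0, n3=1 [stuck-at-1], n4=0 → 0 — eliminated
Only n1 stuck-at-0 reproduces the observed 1.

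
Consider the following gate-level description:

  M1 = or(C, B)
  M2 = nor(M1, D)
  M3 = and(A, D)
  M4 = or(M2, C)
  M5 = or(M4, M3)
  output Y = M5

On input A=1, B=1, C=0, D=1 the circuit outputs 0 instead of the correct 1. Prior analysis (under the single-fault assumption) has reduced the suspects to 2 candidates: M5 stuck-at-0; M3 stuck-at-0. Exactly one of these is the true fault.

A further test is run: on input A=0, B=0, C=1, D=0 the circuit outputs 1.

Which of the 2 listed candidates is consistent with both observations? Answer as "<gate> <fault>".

Evaluate each candidate on input A=0, B=0, C=1, D=0:
  M5 stuck-at-0: M1=1, M2=0, M3=0, M4=1, M5=0 [stuck-at-0] → 0 — eliminated
  M3 stuck-at-0: M1=1, M2=0, M3=0 [stuck-at-0], M4=1, M5=1 → 1 — matches
Only M3 stuck-at-0 reproduces the observed 1.

M3 stuck-at-0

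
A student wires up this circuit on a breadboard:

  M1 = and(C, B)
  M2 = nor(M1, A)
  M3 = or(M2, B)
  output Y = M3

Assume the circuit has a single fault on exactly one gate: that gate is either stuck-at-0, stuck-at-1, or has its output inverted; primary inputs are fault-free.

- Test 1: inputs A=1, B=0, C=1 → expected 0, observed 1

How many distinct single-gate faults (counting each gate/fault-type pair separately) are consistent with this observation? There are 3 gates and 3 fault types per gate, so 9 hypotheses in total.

Fault-free: M1=0, M2=0, M3=0 → 0. Observed 1.
  M1 stuck-at-0: output 0 ✗
  M1 stuck-at-1: output 0 ✗
  M1 inverted output: output 0 ✗
  M2 stuck-at-0: output 0 ✗
  M2 stuck-at-1: output 1 ✓
  M2 inverted output: output 1 ✓
  M3 stuck-at-0: output 0 ✗
  M3 stuck-at-1: output 1 ✓
  M3 inverted output: output 1 ✓
Consistent faults: {M2 stuck-at-1, M2 inverted output, M3 stuck-at-1, M3 inverted output} — 4 in all.

4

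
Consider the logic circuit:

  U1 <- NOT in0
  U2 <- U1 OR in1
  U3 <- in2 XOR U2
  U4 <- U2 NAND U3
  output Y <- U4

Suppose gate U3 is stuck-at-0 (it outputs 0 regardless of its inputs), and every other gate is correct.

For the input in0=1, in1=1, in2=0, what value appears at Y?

Propagate with U3 forced: U1=0, U2=1, U3=0 [stuck-at-0], U4=1.
So Y = 1. (Without the fault it would be 0.)

1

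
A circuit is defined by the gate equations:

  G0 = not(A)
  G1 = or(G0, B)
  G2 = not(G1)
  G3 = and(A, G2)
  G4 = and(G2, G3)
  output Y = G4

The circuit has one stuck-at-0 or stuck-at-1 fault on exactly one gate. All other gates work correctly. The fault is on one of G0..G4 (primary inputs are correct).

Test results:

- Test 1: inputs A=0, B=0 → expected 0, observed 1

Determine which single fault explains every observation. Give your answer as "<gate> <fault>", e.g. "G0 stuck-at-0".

G4 stuck-at-1

Fault-free values for test 1 (A=0, B=0): G0=1, G1=1, G2=0, G3=0, G4=0, giving Y=0. Observed 1.
Test 1: faults giving observed 1 are {G4 stuck-at-1}.
Only G4 stuck-at-1 is consistent with every test.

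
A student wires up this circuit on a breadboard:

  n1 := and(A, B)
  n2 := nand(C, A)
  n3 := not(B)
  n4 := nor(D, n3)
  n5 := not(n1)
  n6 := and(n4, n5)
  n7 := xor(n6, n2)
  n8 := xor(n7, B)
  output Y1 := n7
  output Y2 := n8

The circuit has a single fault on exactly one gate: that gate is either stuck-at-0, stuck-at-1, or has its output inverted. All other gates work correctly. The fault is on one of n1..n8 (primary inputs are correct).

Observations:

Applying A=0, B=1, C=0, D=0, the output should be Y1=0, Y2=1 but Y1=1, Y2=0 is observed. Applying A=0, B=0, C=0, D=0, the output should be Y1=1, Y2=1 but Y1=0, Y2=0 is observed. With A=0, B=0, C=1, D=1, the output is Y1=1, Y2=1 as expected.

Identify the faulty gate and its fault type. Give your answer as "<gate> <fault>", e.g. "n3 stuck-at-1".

Fault-free values for test 1 (A=0, B=1, C=0, D=0): n1=0, n2=1, n3=0, n4=1, n5=1, n6=1, n7=0, n8=1, giving Y1=0, Y2=1. Observed Y1=1, Y2=0.
Test 1: faults giving observed Y1=1, Y2=0 are {n1 stuck-at-1, n1 inverted output, n2 stuck-at-0, n2 inverted output, n3 stuck-at-1, n3 inverted output, n4 stuck-at-0, n4 inverted output, n5 stuck-at-0, n5 inverted output, n6 stuck-at-0, n6 inverted output, n7 stuck-at-1, n7 inverted output}.
Test 2 (A=0, B=0, C=0, D=0): fault-free n1=0, n2=1, n3=1, n4=0, n5=1, n6=0, n7=1, n8=1 → Y1=1, Y2=1; observed Y1=0, Y2=0. Eliminates n1 stuck-at-1, n1 inverted output, n3 stuck-at-1, n4 stuck-at-0, n5 stuck-at-0, n5 inverted output, n6 stuck-at-0, n7 stuck-at-1.
Test 3 (A=0, B=0, C=1, D=1): fault-free n1=0, n2=1, n3=1, n4=0, n5=1, n6=0, n7=1, n8=1 → Y1=1, Y2=1; observed Y1=1, Y2=1. Eliminates n2 stuck-at-0, n2 inverted output, n4 inverted output, n6 inverted output, n7 inverted output.
Only n3 inverted output is consistent with every test.

n3 inverted output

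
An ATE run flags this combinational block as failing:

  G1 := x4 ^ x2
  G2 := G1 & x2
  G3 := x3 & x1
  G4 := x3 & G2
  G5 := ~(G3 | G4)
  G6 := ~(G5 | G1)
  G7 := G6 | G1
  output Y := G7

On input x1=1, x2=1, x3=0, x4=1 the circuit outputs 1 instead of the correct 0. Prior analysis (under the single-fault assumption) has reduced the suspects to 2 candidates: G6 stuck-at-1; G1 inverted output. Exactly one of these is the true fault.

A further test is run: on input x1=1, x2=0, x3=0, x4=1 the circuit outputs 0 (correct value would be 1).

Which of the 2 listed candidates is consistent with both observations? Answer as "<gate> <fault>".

G1 inverted output

Evaluate each candidate on input x1=1, x2=0, x3=0, x4=1:
  G6 stuck-at-1: G1=1, G2=0, G3=0, G4=0, G5=1, G6=1 [stuck-at-1], G7=1 → 1 — eliminated
  G1 inverted output: G1=0 [inverted output], G2=0, G3=0, G4=0, G5=1, G6=0, G7=0 → 0 — matches
Only G1 inverted output reproduces the observed 0.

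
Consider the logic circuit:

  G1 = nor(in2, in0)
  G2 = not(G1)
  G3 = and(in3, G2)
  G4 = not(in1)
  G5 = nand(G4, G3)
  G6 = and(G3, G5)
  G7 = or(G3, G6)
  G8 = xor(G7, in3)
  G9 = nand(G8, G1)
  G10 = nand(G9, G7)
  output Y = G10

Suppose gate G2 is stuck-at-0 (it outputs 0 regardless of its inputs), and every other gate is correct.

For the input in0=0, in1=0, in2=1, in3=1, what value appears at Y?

1

Propagate with G2 forced: G1=0, G2=0 [stuck-at-0], G3=0, G4=1, G5=1, G6=0, G7=0, G8=1, G9=1, G10=1.
So Y = 1. (Without the fault it would be 0.)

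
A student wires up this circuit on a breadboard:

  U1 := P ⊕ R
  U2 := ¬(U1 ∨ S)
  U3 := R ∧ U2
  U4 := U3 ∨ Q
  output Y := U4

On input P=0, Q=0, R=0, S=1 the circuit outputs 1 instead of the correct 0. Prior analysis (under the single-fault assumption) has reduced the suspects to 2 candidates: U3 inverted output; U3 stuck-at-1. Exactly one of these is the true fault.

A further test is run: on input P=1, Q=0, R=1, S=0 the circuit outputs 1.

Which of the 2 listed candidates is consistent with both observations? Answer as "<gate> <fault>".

U3 stuck-at-1

Evaluate each candidate on input P=1, Q=0, R=1, S=0:
  U3 inverted output: U1=0, U2=1, U3=0 [inverted output], U4=0 → 0 — eliminated
  U3 stuck-at-1: U1=0, U2=1, U3=1 [stuck-at-1], U4=1 → 1 — matches
Only U3 stuck-at-1 reproduces the observed 1.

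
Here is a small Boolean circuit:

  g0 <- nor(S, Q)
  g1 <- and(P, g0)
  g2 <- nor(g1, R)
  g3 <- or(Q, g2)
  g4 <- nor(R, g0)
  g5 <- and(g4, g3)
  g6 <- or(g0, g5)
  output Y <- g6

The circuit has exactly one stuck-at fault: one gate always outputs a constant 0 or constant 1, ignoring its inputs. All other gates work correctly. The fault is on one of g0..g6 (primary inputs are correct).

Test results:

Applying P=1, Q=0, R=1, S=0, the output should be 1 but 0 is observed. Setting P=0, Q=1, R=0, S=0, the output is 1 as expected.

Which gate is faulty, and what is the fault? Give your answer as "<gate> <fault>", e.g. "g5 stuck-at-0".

Fault-free values for test 1 (P=1, Q=0, R=1, S=0): g0=1, g1=1, g2=0, g3=0, g4=0, g5=0, g6=1, giving Y=1. Observed 0.
Test 1: faults giving observed 0 are {g0 stuck-at-0, g6 stuck-at-0}.
Test 2 (P=0, Q=1, R=0, S=0): fault-free g0=0, g1=0, g2=1, g3=1, g4=1, g5=1, g6=1 → 1; observed 1. Eliminates g6 stuck-at-0.
Only g0 stuck-at-0 is consistent with every test.

g0 stuck-at-0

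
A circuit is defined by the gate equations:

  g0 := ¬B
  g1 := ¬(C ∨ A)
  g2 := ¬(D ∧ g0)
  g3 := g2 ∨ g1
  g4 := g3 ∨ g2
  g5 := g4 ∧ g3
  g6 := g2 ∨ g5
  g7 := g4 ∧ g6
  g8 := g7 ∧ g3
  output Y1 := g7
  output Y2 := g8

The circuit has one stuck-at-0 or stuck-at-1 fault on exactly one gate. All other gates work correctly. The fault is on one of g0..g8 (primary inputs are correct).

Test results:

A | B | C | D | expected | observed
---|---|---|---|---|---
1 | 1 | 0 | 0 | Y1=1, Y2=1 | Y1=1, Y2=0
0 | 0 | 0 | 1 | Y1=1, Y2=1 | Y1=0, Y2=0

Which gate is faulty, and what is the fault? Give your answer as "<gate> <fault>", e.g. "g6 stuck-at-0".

g3 stuck-at-0

Fault-free values for test 1 (A=1, B=1, C=0, D=0): g0=0, g1=0, g2=1, g3=1, g4=1, g5=1, g6=1, g7=1, g8=1, giving Y1=1, Y2=1. Observed Y1=1, Y2=0.
Test 1: faults giving observed Y1=1, Y2=0 are {g3 stuck-at-0, g8 stuck-at-0}.
Test 2 (A=0, B=0, C=0, D=1): fault-free g0=1, g1=1, g2=0, g3=1, g4=1, g5=1, g6=1, g7=1, g8=1 → Y1=1, Y2=1; observed Y1=0, Y2=0. Eliminates g8 stuck-at-0.
Only g3 stuck-at-0 is consistent with every test.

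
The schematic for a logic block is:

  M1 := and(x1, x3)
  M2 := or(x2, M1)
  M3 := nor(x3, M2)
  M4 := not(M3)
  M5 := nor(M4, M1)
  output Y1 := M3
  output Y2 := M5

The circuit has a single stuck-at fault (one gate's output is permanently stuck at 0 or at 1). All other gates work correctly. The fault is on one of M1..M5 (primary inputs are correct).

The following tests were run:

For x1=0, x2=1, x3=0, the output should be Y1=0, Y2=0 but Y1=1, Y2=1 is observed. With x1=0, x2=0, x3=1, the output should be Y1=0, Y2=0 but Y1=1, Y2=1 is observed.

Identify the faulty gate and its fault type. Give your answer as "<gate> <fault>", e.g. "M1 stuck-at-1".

M3 stuck-at-1

Fault-free values for test 1 (x1=0, x2=1, x3=0): M1=0, M2=1, M3=0, M4=1, M5=0, giving Y1=0, Y2=0. Observed Y1=1, Y2=1.
Test 1: faults giving observed Y1=1, Y2=1 are {M2 stuck-at-0, M3 stuck-at-1}.
Test 2 (x1=0, x2=0, x3=1): fault-free M1=0, M2=0, M3=0, M4=1, M5=0 → Y1=0, Y2=0; observed Y1=1, Y2=1. Eliminates M2 stuck-at-0.
Only M3 stuck-at-1 is consistent with every test.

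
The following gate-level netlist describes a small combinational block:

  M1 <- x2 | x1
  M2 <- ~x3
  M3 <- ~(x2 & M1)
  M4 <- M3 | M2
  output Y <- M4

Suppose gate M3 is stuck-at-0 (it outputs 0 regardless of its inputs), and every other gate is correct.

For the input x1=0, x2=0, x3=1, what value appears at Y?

0

Propagate with M3 forced: M1=0, M2=0, M3=0 [stuck-at-0], M4=0.
So Y = 0. (Without the fault it would be 1.)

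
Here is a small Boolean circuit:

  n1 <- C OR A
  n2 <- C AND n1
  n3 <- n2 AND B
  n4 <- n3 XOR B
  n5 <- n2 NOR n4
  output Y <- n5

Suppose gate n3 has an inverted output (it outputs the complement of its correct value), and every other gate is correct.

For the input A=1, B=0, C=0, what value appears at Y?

Propagate with n3 forced: n1=1, n2=0, n3=1 [inverted output], n4=1, n5=0.
So Y = 0. (Without the fault it would be 1.)

0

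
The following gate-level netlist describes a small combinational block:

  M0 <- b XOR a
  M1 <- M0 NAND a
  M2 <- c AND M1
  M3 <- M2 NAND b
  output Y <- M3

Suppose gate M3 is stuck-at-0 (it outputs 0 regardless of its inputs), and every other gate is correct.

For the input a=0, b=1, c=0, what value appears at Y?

0

Propagate with M3 forced: M0=1, M1=1, M2=0, M3=0 [stuck-at-0].
So Y = 0. (Without the fault it would be 1.)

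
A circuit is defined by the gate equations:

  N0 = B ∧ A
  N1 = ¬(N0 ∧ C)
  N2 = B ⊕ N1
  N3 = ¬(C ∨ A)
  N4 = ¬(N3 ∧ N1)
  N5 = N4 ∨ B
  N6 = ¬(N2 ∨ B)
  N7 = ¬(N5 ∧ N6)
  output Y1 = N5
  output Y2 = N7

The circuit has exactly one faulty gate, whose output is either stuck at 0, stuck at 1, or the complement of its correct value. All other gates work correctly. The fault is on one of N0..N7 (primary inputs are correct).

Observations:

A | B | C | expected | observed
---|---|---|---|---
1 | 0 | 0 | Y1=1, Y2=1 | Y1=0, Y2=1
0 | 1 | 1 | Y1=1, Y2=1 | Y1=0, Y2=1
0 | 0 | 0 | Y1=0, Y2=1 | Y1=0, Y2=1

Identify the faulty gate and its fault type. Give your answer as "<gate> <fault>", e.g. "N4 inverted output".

Fault-free values for test 1 (A=1, B=0, C=0): N0=0, N1=1, N2=1, N3=0, N4=1, N5=1, N6=0, N7=1, giving Y1=1, Y2=1. Observed Y1=0, Y2=1.
Test 1: faults giving observed Y1=0, Y2=1 are {N3 stuck-at-1, N3 inverted output, N4 stuck-at-0, N4 inverted output, N5 stuck-at-0, N5 inverted output}.
Test 2 (A=0, B=1, C=1): fault-free N0=0, N1=1, N2=0, N3=0, N4=1, N5=1, N6=0, N7=1 → Y1=1, Y2=1; observed Y1=0, Y2=1. Eliminates N3 stuck-at-1, N3 inverted output, N4 stuck-at-0, N4 inverted output.
Test 3 (A=0, B=0, C=0): fault-free N0=0, N1=1, N2=1, N3=1, N4=0, N5=0, N6=0, N7=1 → Y1=0, Y2=1; observed Y1=0, Y2=1. Eliminates N5 inverted output.
Only N5 stuck-at-0 is consistent with every test.

N5 stuck-at-0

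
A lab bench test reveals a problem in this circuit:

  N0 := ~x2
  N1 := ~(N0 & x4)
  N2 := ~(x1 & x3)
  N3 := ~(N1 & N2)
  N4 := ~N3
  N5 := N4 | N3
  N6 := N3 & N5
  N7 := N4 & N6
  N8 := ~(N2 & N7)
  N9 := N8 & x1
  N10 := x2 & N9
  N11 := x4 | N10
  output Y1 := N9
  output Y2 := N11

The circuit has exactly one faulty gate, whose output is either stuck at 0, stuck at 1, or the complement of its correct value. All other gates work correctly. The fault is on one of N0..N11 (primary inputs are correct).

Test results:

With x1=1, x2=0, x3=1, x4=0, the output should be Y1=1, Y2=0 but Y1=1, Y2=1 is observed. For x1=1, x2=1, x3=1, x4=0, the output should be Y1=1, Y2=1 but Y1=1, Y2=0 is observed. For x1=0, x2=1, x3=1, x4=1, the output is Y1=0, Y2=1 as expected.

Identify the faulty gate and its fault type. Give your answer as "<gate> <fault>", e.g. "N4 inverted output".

Fault-free values for test 1 (x1=1, x2=0, x3=1, x4=0): N0=1, N1=1, N2=0, N3=1, N4=0, N5=1, N6=1, N7=0, N8=1, N9=1, N10=0, N11=0, giving Y1=1, Y2=0. Observed Y1=1, Y2=1.
Test 1: faults giving observed Y1=1, Y2=1 are {N10 stuck-at-1, N10 inverted output, N11 stuck-at-1, N11 inverted output}.
Test 2 (x1=1, x2=1, x3=1, x4=0): fault-free N0=0, N1=1, N2=0, N3=1, N4=0, N5=1, N6=1, N7=0, N8=1, N9=1, N10=1, N11=1 → Y1=1, Y2=1; observed Y1=1, Y2=0. Eliminates N10 stuck-at-1, N11 stuck-at-1.
Test 3 (x1=0, x2=1, x3=1, x4=1): fault-free N0=0, N1=1, N2=1, N3=0, N4=1, N5=1, N6=0, N7=0, N8=1, N9=0, N10=0, N11=1 → Y1=0, Y2=1; observed Y1=0, Y2=1. Eliminates N11 inverted output.
Only N10 inverted output is consistent with every test.

N10 inverted output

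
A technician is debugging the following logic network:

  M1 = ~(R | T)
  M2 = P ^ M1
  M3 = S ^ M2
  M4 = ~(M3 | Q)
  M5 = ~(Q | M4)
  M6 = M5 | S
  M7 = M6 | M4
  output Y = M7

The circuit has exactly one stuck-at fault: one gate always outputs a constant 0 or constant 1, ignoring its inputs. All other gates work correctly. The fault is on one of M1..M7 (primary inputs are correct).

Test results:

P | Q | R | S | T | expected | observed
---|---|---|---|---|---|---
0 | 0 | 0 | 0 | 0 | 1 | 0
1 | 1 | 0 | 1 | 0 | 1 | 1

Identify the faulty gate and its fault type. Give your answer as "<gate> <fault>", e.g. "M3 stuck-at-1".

M5 stuck-at-0

Fault-free values for test 1 (P=0, Q=0, R=0, S=0, T=0): M1=1, M2=1, M3=1, M4=0, M5=1, M6=1, M7=1, giving Y=1. Observed 0.
Test 1: faults giving observed 0 are {M5 stuck-at-0, M6 stuck-at-0, M7 stuck-at-0}.
Test 2 (P=1, Q=1, R=0, S=1, T=0): fault-free M1=1, M2=0, M3=1, M4=0, M5=0, M6=1, M7=1 → 1; observed 1. Eliminates M6 stuck-at-0, M7 stuck-at-0.
Only M5 stuck-at-0 is consistent with every test.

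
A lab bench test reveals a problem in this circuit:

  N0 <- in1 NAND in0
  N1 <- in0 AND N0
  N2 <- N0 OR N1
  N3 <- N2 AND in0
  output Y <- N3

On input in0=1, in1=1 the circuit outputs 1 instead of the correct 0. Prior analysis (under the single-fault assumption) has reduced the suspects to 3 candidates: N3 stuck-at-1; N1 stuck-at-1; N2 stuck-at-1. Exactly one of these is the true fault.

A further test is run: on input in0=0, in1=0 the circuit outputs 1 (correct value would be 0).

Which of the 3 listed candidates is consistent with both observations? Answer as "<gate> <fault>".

Evaluate each candidate on input in0=0, in1=0:
  N3 stuck-at-1: N0=1, N1=0, N2=1, N3=1 [stuck-at-1] → 1 — matches
  N1 stuck-at-1: N0=1, N1=1 [stuck-at-1], N2=1, N3=0 → 0 — eliminated
  N2 stuck-at-1: N0=1, N1=0, N2=1 [stuck-at-1], N3=0 → 0 — eliminated
Only N3 stuck-at-1 reproduces the observed 1.

N3 stuck-at-1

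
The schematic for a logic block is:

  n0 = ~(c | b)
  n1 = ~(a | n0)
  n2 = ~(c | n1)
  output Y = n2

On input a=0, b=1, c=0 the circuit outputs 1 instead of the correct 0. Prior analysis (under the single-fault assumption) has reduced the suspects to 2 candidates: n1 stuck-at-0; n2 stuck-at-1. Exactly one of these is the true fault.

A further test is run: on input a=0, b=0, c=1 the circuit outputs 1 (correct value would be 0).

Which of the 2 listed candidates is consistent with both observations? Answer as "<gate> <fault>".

Evaluate each candidate on input a=0, b=0, c=1:
  n1 stuck-at-0: n0=0, n1=0 [stuck-at-0], n2=0 → 0 — eliminated
  n2 stuck-at-1: n0=0, n1=1, n2=1 [stuck-at-1] → 1 — matches
Only n2 stuck-at-1 reproduces the observed 1.

n2 stuck-at-1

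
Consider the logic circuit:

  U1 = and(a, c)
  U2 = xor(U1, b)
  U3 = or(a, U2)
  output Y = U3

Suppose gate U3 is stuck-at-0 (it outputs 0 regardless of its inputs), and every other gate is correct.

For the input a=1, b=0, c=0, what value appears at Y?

Propagate with U3 forced: U1=0, U2=0, U3=0 [stuck-at-0].
So Y = 0. (Without the fault it would be 1.)

0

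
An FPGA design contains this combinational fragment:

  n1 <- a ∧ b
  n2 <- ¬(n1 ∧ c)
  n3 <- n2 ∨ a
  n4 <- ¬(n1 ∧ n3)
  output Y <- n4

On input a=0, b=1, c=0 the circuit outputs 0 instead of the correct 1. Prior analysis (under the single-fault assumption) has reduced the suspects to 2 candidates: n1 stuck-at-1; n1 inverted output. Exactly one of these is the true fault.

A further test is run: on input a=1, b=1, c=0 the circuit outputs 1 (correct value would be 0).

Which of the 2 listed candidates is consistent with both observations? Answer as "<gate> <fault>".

n1 inverted output

Evaluate each candidate on input a=1, b=1, c=0:
  n1 stuck-at-1: n1=1 [stuck-at-1], n2=1, n3=1, n4=0 → 0 — eliminated
  n1 inverted output: n1=0 [inverted output], n2=1, n3=1, n4=1 → 1 — matches
Only n1 inverted output reproduces the observed 1.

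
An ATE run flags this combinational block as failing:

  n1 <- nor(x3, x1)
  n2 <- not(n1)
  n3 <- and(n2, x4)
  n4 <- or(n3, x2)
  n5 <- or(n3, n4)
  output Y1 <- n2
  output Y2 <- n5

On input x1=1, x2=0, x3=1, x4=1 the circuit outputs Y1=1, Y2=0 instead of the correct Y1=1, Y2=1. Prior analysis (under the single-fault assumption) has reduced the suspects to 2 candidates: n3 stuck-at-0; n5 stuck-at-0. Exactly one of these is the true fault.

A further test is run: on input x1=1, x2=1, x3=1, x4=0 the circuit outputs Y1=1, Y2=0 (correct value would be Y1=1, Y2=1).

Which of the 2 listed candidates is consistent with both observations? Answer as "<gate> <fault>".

Evaluate each candidate on input x1=1, x2=1, x3=1, x4=0:
  n3 stuck-at-0: n1=0, n2=1, n3=0 [stuck-at-0], n4=1, n5=1 → Y1=1, Y2=1 — eliminated
  n5 stuck-at-0: n1=0, n2=1, n3=0, n4=1, n5=0 [stuck-at-0] → Y1=1, Y2=0 — matches
Only n5 stuck-at-0 reproduces the observed Y1=1, Y2=0.

n5 stuck-at-0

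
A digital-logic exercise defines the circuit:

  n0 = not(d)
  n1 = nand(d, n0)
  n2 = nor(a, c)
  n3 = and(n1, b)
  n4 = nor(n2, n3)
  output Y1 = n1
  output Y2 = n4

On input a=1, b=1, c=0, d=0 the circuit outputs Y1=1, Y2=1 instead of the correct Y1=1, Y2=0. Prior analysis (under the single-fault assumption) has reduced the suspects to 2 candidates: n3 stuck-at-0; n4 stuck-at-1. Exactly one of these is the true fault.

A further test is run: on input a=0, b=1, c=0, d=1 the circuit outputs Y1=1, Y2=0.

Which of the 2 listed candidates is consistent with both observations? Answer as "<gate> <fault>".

Evaluate each candidate on input a=0, b=1, c=0, d=1:
  n3 stuck-at-0: n0=0, n1=1, n2=1, n3=0 [stuck-at-0], n4=0 → Y1=1, Y2=0 — matches
  n4 stuck-at-1: n0=0, n1=1, n2=1, n3=1, n4=1 [stuck-at-1] → Y1=1, Y2=1 — eliminated
Only n3 stuck-at-0 reproduces the observed Y1=1, Y2=0.

n3 stuck-at-0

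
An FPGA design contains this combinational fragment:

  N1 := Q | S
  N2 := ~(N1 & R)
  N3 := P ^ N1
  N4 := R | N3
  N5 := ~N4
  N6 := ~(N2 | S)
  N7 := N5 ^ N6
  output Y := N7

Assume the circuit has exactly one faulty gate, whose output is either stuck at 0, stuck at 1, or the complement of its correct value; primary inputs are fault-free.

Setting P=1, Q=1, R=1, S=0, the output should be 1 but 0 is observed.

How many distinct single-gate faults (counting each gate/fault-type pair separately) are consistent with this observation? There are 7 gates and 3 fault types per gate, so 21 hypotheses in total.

12

Fault-free: N1=1, N2=0, N3=0, N4=1, N5=0, N6=1, N7=1 → 1. Observed 0.
  N1: stuck-at-0, inverted output ✓; others ✗
  N2: stuck-at-1, inverted output ✓; others ✗
  N3: none of the 3 fault types match ✗
  N4: stuck-at-0, inverted output ✓; others ✗
  N5: stuck-at-1, inverted output ✓; others ✗
  N6: stuck-at-0, inverted output ✓; others ✗
  N7: stuck-at-0, inverted output ✓; others ✗
Consistent faults: {N1 stuck-at-0, N1 inverted output, N2 stuck-at-1, N2 inverted output, N4 stuck-at-0, N4 inverted output, N5 stuck-at-1, N5 inverted output, N6 stuck-at-0, N6 inverted output, N7 stuck-at-0, N7 inverted output} — 12 in all.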